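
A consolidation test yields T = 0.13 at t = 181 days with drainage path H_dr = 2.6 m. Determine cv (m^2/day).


Using cv = T * H_dr^2 / t
H_dr^2 = 2.6^2 = 6.76
cv = 0.13 * 6.76 / 181
cv = 0.00486 m^2/day


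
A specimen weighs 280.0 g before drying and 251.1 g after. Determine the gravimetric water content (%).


Using w = (m_wet - m_dry) / m_dry * 100
m_wet - m_dry = 280.0 - 251.1 = 28.9 g
w = 28.9 / 251.1 * 100
w = 11.51 %


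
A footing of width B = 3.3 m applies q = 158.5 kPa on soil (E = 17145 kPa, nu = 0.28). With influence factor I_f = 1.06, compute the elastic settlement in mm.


Using Se = q * B * (1 - nu^2) * I_f / E
1 - nu^2 = 1 - 0.28^2 = 0.9216
Se = 158.5 * 3.3 * 0.9216 * 1.06 / 17145
Se = 0.029803 m
Convert to mm: Se = 0.029803 * 1000 = 29.803 mm


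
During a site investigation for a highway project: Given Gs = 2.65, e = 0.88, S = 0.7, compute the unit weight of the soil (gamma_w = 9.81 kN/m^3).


Using gamma = gamma_w * (Gs + S*e) / (1 + e)
Numerator: Gs + S*e = 2.65 + 0.7*0.88 = 3.266
Denominator: 1 + e = 1 + 0.88 = 1.88
gamma = 9.81 * 3.266 / 1.88
gamma = 17.042 kN/m^3


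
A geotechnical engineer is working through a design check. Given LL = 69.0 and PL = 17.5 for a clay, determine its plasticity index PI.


Result: 51.5

Derivation:
Using PI = LL - PL
PI = 69.0 - 17.5
PI = 51.5


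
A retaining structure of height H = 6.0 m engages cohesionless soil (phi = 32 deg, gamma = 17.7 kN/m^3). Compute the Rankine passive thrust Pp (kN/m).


Result: 1036.91 kN/m

Derivation:
Compute passive earth pressure coefficient:
Kp = tan^2(45 + phi/2) = tan^2(61.0) = 3.254588
Compute passive force:
Pp = 0.5 * Kp * gamma * H^2
Pp = 0.5 * 3.254588 * 17.7 * 6.0^2
Pp = 1036.91 kN/m


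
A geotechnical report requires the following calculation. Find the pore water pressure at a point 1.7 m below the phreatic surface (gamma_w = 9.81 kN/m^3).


Using u = gamma_w * h_w
u = 9.81 * 1.7
u = 16.68 kPa


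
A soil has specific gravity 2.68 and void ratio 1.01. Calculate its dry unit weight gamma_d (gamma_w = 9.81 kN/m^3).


Using gamma_d = Gs * gamma_w / (1 + e)
gamma_d = 2.68 * 9.81 / (1 + 1.01)
gamma_d = 2.68 * 9.81 / 2.01
gamma_d = 13.08 kN/m^3


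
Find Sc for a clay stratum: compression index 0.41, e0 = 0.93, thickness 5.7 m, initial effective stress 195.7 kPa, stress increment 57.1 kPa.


Using Sc = Cc * H / (1 + e0) * log10((sigma0 + delta_sigma) / sigma0)
Stress ratio = (195.7 + 57.1) / 195.7 = 1.29177
log10(1.29177) = 0.111186
Cc * H / (1 + e0) = 0.41 * 5.7 / (1 + 0.93) = 1.21088
Sc = 1.21088 * 0.111186
Sc = 0.1346 m


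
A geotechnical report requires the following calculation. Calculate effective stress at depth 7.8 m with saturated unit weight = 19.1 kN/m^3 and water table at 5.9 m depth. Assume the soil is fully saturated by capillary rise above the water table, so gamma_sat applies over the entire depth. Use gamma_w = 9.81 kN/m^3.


Total stress = gamma_sat * depth
sigma = 19.1 * 7.8 = 148.98 kPa
Pore water pressure u = gamma_w * (depth - d_wt)
u = 9.81 * (7.8 - 5.9) = 18.639 kPa
Effective stress = sigma - u
sigma' = 148.98 - 18.639 = 130.34 kPa


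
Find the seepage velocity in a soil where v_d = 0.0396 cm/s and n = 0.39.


Using v_s = v_d / n
v_s = 0.0396 / 0.39
v_s = 0.10154 cm/s


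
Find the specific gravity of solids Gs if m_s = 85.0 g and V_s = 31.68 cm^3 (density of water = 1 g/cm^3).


Using Gs = m_s / (V_s * rho_w)
Since rho_w = 1 g/cm^3:
Gs = 85.0 / 31.68
Gs = 2.683


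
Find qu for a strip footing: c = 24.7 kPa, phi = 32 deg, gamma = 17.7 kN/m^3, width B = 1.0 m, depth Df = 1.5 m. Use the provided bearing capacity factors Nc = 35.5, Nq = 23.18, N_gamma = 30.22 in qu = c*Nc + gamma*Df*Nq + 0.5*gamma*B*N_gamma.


Compute qu = c*Nc + gamma*Df*Nq + 0.5*gamma*B*N_gamma
Term 1: 24.7 * 35.5 = 876.85
Term 2: 17.7 * 1.5 * 23.18 = 615.429
Term 3: 0.5 * 17.7 * 1.0 * 30.22 = 267.447
qu = 876.85 + 615.429 + 267.447
qu = 1759.73 kPa


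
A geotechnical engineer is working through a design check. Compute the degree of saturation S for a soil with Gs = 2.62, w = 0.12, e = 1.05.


Using S = Gs * w / e
S = 2.62 * 0.12 / 1.05
S = 0.2994


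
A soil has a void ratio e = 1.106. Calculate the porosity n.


Result: 0.5252

Derivation:
Using the relation n = e / (1 + e)
n = 1.106 / (1 + 1.106)
n = 1.106 / 2.106
n = 0.5252


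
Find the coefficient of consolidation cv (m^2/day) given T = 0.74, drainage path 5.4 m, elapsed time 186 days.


Using cv = T * H_dr^2 / t
H_dr^2 = 5.4^2 = 29.16
cv = 0.74 * 29.16 / 186
cv = 0.11601 m^2/day


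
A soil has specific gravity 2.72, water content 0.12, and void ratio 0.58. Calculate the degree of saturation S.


Using S = Gs * w / e
S = 2.72 * 0.12 / 0.58
S = 0.5628


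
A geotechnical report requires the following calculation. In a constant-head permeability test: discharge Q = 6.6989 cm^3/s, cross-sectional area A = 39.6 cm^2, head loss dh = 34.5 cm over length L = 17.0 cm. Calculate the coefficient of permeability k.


Result: 0.083356 cm/s

Derivation:
Compute hydraulic gradient:
i = dh / L = 34.5 / 17.0 = 2.02941
Then apply Darcy's law:
k = Q / (A * i)
k = 6.6989 / (39.6 * 2.02941)
k = 6.6989 / 80.3647
k = 0.083356 cm/s


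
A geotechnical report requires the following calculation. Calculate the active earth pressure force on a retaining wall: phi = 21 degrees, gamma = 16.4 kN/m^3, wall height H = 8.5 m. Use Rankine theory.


Compute active earth pressure coefficient:
Ka = tan^2(45 - phi/2) = tan^2(34.5) = 0.472355
Compute active force:
Pa = 0.5 * Ka * gamma * H^2
Pa = 0.5 * 0.472355 * 16.4 * 8.5^2
Pa = 279.85 kN/m


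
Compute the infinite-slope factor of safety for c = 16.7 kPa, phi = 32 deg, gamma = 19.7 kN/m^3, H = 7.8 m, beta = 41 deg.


Result: 0.938

Derivation:
Using Fs = c / (gamma*H*sin(beta)*cos(beta)) + tan(phi)/tan(beta)
Cohesion contribution = 16.7 / (19.7*7.8*sin(41)*cos(41))
Cohesion contribution = 0.219499
Friction contribution = tan(32)/tan(41) = 0.71883
Fs = 0.219499 + 0.71883
Fs = 0.938


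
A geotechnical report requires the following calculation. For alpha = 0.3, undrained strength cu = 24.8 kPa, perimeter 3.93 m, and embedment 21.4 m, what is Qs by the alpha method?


Using Qs = alpha * cu * perimeter * L
Qs = 0.3 * 24.8 * 3.93 * 21.4
Qs = 625.72 kN


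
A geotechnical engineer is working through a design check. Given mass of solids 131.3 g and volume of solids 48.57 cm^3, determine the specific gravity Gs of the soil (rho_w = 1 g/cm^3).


Using Gs = m_s / (V_s * rho_w)
Since rho_w = 1 g/cm^3:
Gs = 131.3 / 48.57
Gs = 2.703


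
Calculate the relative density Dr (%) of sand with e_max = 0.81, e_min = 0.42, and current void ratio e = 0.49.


Result: 82.05 %

Derivation:
Using Dr = (e_max - e) / (e_max - e_min) * 100
e_max - e = 0.81 - 0.49 = 0.32
e_max - e_min = 0.81 - 0.42 = 0.39
Dr = 0.32 / 0.39 * 100
Dr = 82.05 %


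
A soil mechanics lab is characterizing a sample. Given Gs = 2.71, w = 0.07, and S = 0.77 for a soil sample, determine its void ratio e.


Using the relation e = Gs * w / S
e = 2.71 * 0.07 / 0.77
e = 0.2464


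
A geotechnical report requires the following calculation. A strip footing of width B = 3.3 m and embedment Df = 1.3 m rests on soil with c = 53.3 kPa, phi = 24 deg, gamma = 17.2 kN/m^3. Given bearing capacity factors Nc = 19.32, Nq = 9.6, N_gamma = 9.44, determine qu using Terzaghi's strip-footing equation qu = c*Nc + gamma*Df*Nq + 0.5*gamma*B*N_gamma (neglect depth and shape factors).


Compute qu = c*Nc + gamma*Df*Nq + 0.5*gamma*B*N_gamma
Term 1: 53.3 * 19.32 = 1029.756
Term 2: 17.2 * 1.3 * 9.6 = 214.656
Term 3: 0.5 * 17.2 * 3.3 * 9.44 = 267.9072
qu = 1029.756 + 214.656 + 267.9072
qu = 1512.32 kPa


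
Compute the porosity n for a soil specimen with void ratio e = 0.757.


Using the relation n = e / (1 + e)
n = 0.757 / (1 + 0.757)
n = 0.757 / 1.757
n = 0.4308


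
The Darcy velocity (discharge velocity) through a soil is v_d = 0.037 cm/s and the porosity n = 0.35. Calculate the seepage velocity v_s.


Result: 0.10571 cm/s

Derivation:
Using v_s = v_d / n
v_s = 0.037 / 0.35
v_s = 0.10571 cm/s


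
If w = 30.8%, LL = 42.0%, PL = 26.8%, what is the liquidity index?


First compute the plasticity index:
PI = LL - PL = 42.0 - 26.8 = 15.2
Then compute the liquidity index:
LI = (w - PL) / PI
LI = (30.8 - 26.8) / 15.2
LI = 0.263


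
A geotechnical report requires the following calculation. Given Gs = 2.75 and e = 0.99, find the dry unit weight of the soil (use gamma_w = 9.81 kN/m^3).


Using gamma_d = Gs * gamma_w / (1 + e)
gamma_d = 2.75 * 9.81 / (1 + 0.99)
gamma_d = 2.75 * 9.81 / 1.99
gamma_d = 13.557 kN/m^3


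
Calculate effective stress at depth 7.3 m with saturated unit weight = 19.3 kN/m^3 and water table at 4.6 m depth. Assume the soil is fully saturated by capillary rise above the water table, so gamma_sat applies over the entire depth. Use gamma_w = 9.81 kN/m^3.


Total stress = gamma_sat * depth
sigma = 19.3 * 7.3 = 140.89 kPa
Pore water pressure u = gamma_w * (depth - d_wt)
u = 9.81 * (7.3 - 4.6) = 26.487 kPa
Effective stress = sigma - u
sigma' = 140.89 - 26.487 = 114.4 kPa


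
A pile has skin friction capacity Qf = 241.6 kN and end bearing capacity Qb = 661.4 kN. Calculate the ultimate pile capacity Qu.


Result: 903.0 kN

Derivation:
Using Qu = Qf + Qb
Qu = 241.6 + 661.4
Qu = 903.0 kN


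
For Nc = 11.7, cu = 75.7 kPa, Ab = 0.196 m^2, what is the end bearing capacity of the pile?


Using Qb = Nc * cu * Ab
Qb = 11.7 * 75.7 * 0.196
Qb = 173.6 kN


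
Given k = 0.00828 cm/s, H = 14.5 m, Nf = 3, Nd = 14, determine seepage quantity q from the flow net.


Convert k to m/s for unit consistency with H:
k = 0.00828 cm/s = 0.00828 / 100 m/s = 8.28e-05 m/s
Using q = k * H * Nf / Nd
Nf / Nd = 3 / 14 = 0.2143
q = 8.28e-05 * 14.5 * 0.2143
q = 0.0002573 m^3/s per m


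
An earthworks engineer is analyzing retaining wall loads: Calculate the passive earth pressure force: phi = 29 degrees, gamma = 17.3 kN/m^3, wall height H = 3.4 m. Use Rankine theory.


Compute passive earth pressure coefficient:
Kp = tan^2(45 + phi/2) = tan^2(59.5) = 2.88206
Compute passive force:
Pp = 0.5 * Kp * gamma * H^2
Pp = 0.5 * 2.88206 * 17.3 * 3.4^2
Pp = 288.19 kN/m


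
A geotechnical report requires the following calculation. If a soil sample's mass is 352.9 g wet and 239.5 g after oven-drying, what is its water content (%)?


Using w = (m_wet - m_dry) / m_dry * 100
m_wet - m_dry = 352.9 - 239.5 = 113.4 g
w = 113.4 / 239.5 * 100
w = 47.35 %


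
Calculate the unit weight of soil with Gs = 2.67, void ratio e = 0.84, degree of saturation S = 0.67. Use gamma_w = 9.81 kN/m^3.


Result: 17.236 kN/m^3

Derivation:
Using gamma = gamma_w * (Gs + S*e) / (1 + e)
Numerator: Gs + S*e = 2.67 + 0.67*0.84 = 3.2328
Denominator: 1 + e = 1 + 0.84 = 1.84
gamma = 9.81 * 3.2328 / 1.84
gamma = 17.236 kN/m^3


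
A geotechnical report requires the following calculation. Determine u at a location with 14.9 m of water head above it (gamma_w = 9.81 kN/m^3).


Using u = gamma_w * h_w
u = 9.81 * 14.9
u = 146.17 kPa


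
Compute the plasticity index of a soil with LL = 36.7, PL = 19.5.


Using PI = LL - PL
PI = 36.7 - 19.5
PI = 17.2


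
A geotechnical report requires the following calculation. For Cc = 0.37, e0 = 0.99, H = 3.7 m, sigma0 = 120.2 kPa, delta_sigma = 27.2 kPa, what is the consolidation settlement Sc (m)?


Result: 0.0609 m

Derivation:
Using Sc = Cc * H / (1 + e0) * log10((sigma0 + delta_sigma) / sigma0)
Stress ratio = (120.2 + 27.2) / 120.2 = 1.22629
log10(1.22629) = 0.088593
Cc * H / (1 + e0) = 0.37 * 3.7 / (1 + 0.99) = 0.68794
Sc = 0.68794 * 0.088593
Sc = 0.0609 m


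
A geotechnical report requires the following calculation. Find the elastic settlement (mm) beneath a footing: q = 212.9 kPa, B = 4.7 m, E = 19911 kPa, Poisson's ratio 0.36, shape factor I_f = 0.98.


Using Se = q * B * (1 - nu^2) * I_f / E
1 - nu^2 = 1 - 0.36^2 = 0.8704
Se = 212.9 * 4.7 * 0.8704 * 0.98 / 19911
Se = 0.042867 m
Convert to mm: Se = 0.042867 * 1000 = 42.867 mm


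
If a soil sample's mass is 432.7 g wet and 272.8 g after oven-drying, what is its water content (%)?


Result: 58.61 %

Derivation:
Using w = (m_wet - m_dry) / m_dry * 100
m_wet - m_dry = 432.7 - 272.8 = 159.9 g
w = 159.9 / 272.8 * 100
w = 58.61 %


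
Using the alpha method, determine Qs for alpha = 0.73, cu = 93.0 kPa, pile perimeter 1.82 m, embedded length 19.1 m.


Result: 2359.99 kN

Derivation:
Using Qs = alpha * cu * perimeter * L
Qs = 0.73 * 93.0 * 1.82 * 19.1
Qs = 2359.99 kN


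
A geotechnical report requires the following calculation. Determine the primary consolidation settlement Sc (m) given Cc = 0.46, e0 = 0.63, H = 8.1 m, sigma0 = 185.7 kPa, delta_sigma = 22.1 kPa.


Using Sc = Cc * H / (1 + e0) * log10((sigma0 + delta_sigma) / sigma0)
Stress ratio = (185.7 + 22.1) / 185.7 = 1.11901
log10(1.11901) = 0.0488336
Cc * H / (1 + e0) = 0.46 * 8.1 / (1 + 0.63) = 2.28589
Sc = 2.28589 * 0.0488336
Sc = 0.1116 m


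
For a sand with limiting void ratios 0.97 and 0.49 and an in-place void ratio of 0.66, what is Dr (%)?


Using Dr = (e_max - e) / (e_max - e_min) * 100
e_max - e = 0.97 - 0.66 = 0.31
e_max - e_min = 0.97 - 0.49 = 0.48
Dr = 0.31 / 0.48 * 100
Dr = 64.58 %


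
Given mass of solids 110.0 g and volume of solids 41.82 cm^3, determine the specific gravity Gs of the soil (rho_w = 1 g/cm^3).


Result: 2.63

Derivation:
Using Gs = m_s / (V_s * rho_w)
Since rho_w = 1 g/cm^3:
Gs = 110.0 / 41.82
Gs = 2.63


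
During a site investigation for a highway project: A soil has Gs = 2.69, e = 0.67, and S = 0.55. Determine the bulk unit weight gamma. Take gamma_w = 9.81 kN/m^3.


Using gamma = gamma_w * (Gs + S*e) / (1 + e)
Numerator: Gs + S*e = 2.69 + 0.55*0.67 = 3.0585
Denominator: 1 + e = 1 + 0.67 = 1.67
gamma = 9.81 * 3.0585 / 1.67
gamma = 17.966 kN/m^3


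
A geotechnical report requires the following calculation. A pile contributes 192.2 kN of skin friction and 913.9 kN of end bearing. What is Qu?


Result: 1106.1 kN

Derivation:
Using Qu = Qf + Qb
Qu = 192.2 + 913.9
Qu = 1106.1 kN


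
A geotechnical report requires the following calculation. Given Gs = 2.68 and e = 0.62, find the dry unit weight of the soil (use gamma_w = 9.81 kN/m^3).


Result: 16.229 kN/m^3

Derivation:
Using gamma_d = Gs * gamma_w / (1 + e)
gamma_d = 2.68 * 9.81 / (1 + 0.62)
gamma_d = 2.68 * 9.81 / 1.62
gamma_d = 16.229 kN/m^3


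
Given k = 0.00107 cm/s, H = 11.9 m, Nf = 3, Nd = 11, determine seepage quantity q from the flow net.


Convert k to m/s for unit consistency with H:
k = 0.00107 cm/s = 0.00107 / 100 m/s = 1.07e-05 m/s
Using q = k * H * Nf / Nd
Nf / Nd = 3 / 11 = 0.2727
q = 1.07e-05 * 11.9 * 0.2727
q = 3.473e-05 m^3/s per m


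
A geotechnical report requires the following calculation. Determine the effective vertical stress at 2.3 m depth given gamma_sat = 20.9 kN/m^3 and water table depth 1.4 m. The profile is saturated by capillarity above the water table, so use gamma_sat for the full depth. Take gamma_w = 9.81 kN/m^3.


Total stress = gamma_sat * depth
sigma = 20.9 * 2.3 = 48.07 kPa
Pore water pressure u = gamma_w * (depth - d_wt)
u = 9.81 * (2.3 - 1.4) = 8.829 kPa
Effective stress = sigma - u
sigma' = 48.07 - 8.829 = 39.24 kPa


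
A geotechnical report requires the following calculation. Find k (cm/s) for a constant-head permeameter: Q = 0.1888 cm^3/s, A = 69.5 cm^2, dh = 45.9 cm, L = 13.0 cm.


Compute hydraulic gradient:
i = dh / L = 45.9 / 13.0 = 3.53077
Then apply Darcy's law:
k = Q / (A * i)
k = 0.1888 / (69.5 * 3.53077)
k = 0.1888 / 245.388
k = 0.000769 cm/s


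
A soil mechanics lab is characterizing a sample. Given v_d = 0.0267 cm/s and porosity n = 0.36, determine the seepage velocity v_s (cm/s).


Using v_s = v_d / n
v_s = 0.0267 / 0.36
v_s = 0.07417 cm/s


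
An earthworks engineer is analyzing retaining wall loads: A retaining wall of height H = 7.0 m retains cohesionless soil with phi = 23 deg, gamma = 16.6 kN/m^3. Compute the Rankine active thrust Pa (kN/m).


Compute active earth pressure coefficient:
Ka = tan^2(45 - phi/2) = tan^2(33.5) = 0.438092
Compute active force:
Pa = 0.5 * Ka * gamma * H^2
Pa = 0.5 * 0.438092 * 16.6 * 7.0^2
Pa = 178.17 kN/m


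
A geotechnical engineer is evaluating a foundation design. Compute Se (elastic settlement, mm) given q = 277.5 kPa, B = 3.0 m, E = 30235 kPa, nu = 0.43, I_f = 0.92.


Using Se = q * B * (1 - nu^2) * I_f / E
1 - nu^2 = 1 - 0.43^2 = 0.8151
Se = 277.5 * 3.0 * 0.8151 * 0.92 / 30235
Se = 0.020648 m
Convert to mm: Se = 0.020648 * 1000 = 20.648 mm


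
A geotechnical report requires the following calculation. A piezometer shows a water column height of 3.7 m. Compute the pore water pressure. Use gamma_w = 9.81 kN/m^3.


Using u = gamma_w * h_w
u = 9.81 * 3.7
u = 36.3 kPa


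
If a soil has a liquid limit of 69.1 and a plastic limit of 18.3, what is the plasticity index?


Result: 50.8

Derivation:
Using PI = LL - PL
PI = 69.1 - 18.3
PI = 50.8


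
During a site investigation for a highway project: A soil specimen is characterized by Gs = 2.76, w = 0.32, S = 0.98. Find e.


Result: 0.9012

Derivation:
Using the relation e = Gs * w / S
e = 2.76 * 0.32 / 0.98
e = 0.9012


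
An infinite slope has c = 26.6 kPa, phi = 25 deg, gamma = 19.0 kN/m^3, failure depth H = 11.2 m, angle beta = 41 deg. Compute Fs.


Result: 0.789

Derivation:
Using Fs = c / (gamma*H*sin(beta)*cos(beta)) + tan(phi)/tan(beta)
Cohesion contribution = 26.6 / (19.0*11.2*sin(41)*cos(41))
Cohesion contribution = 0.252457
Friction contribution = tan(25)/tan(41) = 0.536426
Fs = 0.252457 + 0.536426
Fs = 0.789


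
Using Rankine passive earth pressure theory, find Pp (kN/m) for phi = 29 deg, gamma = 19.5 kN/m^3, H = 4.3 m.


Compute passive earth pressure coefficient:
Kp = tan^2(45 + phi/2) = tan^2(59.5) = 2.88206
Compute passive force:
Pp = 0.5 * Kp * gamma * H^2
Pp = 0.5 * 2.88206 * 19.5 * 4.3^2
Pp = 519.57 kN/m


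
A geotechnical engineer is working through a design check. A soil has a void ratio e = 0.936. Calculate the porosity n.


Result: 0.4835

Derivation:
Using the relation n = e / (1 + e)
n = 0.936 / (1 + 0.936)
n = 0.936 / 1.936
n = 0.4835


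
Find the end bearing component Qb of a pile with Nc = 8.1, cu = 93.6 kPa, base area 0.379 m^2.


Result: 287.34 kN

Derivation:
Using Qb = Nc * cu * Ab
Qb = 8.1 * 93.6 * 0.379
Qb = 287.34 kN


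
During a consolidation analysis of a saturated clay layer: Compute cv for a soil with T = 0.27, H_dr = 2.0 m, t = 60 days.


Result: 0.018 m^2/day

Derivation:
Using cv = T * H_dr^2 / t
H_dr^2 = 2.0^2 = 4.0
cv = 0.27 * 4.0 / 60
cv = 0.018 m^2/day


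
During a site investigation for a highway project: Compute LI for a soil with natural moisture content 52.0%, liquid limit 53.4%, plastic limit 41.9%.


First compute the plasticity index:
PI = LL - PL = 53.4 - 41.9 = 11.5
Then compute the liquidity index:
LI = (w - PL) / PI
LI = (52.0 - 41.9) / 11.5
LI = 0.878


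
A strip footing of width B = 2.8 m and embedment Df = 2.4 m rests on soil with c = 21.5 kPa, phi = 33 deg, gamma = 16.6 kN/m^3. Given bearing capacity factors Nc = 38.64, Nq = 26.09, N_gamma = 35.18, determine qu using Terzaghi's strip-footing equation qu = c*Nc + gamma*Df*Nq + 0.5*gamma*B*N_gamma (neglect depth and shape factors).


Compute qu = c*Nc + gamma*Df*Nq + 0.5*gamma*B*N_gamma
Term 1: 21.5 * 38.64 = 830.76
Term 2: 16.6 * 2.4 * 26.09 = 1039.4256
Term 3: 0.5 * 16.6 * 2.8 * 35.18 = 817.5832
qu = 830.76 + 1039.4256 + 817.5832
qu = 2687.77 kPa


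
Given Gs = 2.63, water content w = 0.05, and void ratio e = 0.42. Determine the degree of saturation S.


Result: 0.3131

Derivation:
Using S = Gs * w / e
S = 2.63 * 0.05 / 0.42
S = 0.3131


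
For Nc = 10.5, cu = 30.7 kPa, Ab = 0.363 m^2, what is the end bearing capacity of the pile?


Using Qb = Nc * cu * Ab
Qb = 10.5 * 30.7 * 0.363
Qb = 117.01 kN


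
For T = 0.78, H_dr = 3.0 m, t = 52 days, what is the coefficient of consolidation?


Using cv = T * H_dr^2 / t
H_dr^2 = 3.0^2 = 9.0
cv = 0.78 * 9.0 / 52
cv = 0.135 m^2/day


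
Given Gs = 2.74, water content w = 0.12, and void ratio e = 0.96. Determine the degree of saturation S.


Using S = Gs * w / e
S = 2.74 * 0.12 / 0.96
S = 0.3425


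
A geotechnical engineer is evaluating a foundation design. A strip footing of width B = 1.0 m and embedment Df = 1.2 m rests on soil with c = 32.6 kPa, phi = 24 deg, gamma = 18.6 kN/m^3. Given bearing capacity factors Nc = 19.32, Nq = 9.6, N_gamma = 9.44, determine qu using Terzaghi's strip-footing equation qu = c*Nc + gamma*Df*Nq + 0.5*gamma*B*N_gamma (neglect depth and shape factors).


Compute qu = c*Nc + gamma*Df*Nq + 0.5*gamma*B*N_gamma
Term 1: 32.6 * 19.32 = 629.832
Term 2: 18.6 * 1.2 * 9.6 = 214.272
Term 3: 0.5 * 18.6 * 1.0 * 9.44 = 87.792
qu = 629.832 + 214.272 + 87.792
qu = 931.9 kPa


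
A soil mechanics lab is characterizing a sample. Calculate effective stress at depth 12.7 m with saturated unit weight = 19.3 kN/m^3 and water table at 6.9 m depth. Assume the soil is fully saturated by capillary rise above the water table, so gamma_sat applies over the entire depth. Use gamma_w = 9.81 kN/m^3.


Total stress = gamma_sat * depth
sigma = 19.3 * 12.7 = 245.11 kPa
Pore water pressure u = gamma_w * (depth - d_wt)
u = 9.81 * (12.7 - 6.9) = 56.898 kPa
Effective stress = sigma - u
sigma' = 245.11 - 56.898 = 188.21 kPa


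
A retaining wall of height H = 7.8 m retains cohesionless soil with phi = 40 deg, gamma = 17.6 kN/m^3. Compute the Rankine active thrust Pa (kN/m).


Result: 116.42 kN/m

Derivation:
Compute active earth pressure coefficient:
Ka = tan^2(45 - phi/2) = tan^2(25.0) = 0.217443
Compute active force:
Pa = 0.5 * Ka * gamma * H^2
Pa = 0.5 * 0.217443 * 17.6 * 7.8^2
Pa = 116.42 kN/m


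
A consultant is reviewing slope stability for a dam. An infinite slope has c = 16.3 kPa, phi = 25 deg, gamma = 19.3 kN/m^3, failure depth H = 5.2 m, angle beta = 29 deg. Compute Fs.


Result: 1.224

Derivation:
Using Fs = c / (gamma*H*sin(beta)*cos(beta)) + tan(phi)/tan(beta)
Cohesion contribution = 16.3 / (19.3*5.2*sin(29)*cos(29))
Cohesion contribution = 0.383033
Friction contribution = tan(25)/tan(29) = 0.841241
Fs = 0.383033 + 0.841241
Fs = 1.224


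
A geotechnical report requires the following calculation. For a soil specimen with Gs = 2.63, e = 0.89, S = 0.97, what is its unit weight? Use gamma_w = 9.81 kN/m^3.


Using gamma = gamma_w * (Gs + S*e) / (1 + e)
Numerator: Gs + S*e = 2.63 + 0.97*0.89 = 3.4933
Denominator: 1 + e = 1 + 0.89 = 1.89
gamma = 9.81 * 3.4933 / 1.89
gamma = 18.132 kN/m^3


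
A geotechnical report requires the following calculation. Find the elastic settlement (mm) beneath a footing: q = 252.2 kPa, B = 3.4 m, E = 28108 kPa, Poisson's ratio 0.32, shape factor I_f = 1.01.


Using Se = q * B * (1 - nu^2) * I_f / E
1 - nu^2 = 1 - 0.32^2 = 0.8976
Se = 252.2 * 3.4 * 0.8976 * 1.01 / 28108
Se = 0.027657 m
Convert to mm: Se = 0.027657 * 1000 = 27.657 mm


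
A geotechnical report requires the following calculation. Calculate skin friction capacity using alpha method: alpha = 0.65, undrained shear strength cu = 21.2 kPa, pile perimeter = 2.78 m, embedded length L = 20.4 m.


Using Qs = alpha * cu * perimeter * L
Qs = 0.65 * 21.2 * 2.78 * 20.4
Qs = 781.49 kN


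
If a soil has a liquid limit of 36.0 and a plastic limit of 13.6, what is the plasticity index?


Using PI = LL - PL
PI = 36.0 - 13.6
PI = 22.4


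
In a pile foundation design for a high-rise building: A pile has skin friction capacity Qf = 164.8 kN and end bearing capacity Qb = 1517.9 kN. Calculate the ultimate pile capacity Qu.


Using Qu = Qf + Qb
Qu = 164.8 + 1517.9
Qu = 1682.7 kN


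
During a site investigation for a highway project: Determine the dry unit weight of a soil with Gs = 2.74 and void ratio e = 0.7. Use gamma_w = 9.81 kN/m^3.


Result: 15.811 kN/m^3

Derivation:
Using gamma_d = Gs * gamma_w / (1 + e)
gamma_d = 2.74 * 9.81 / (1 + 0.7)
gamma_d = 2.74 * 9.81 / 1.7
gamma_d = 15.811 kN/m^3


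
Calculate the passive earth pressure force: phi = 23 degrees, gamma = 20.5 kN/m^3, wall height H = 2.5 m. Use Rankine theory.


Result: 146.23 kN/m

Derivation:
Compute passive earth pressure coefficient:
Kp = tan^2(45 + phi/2) = tan^2(56.5) = 2.282623
Compute passive force:
Pp = 0.5 * Kp * gamma * H^2
Pp = 0.5 * 2.282623 * 20.5 * 2.5^2
Pp = 146.23 kN/m


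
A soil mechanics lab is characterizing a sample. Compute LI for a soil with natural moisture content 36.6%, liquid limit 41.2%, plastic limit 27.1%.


First compute the plasticity index:
PI = LL - PL = 41.2 - 27.1 = 14.1
Then compute the liquidity index:
LI = (w - PL) / PI
LI = (36.6 - 27.1) / 14.1
LI = 0.674


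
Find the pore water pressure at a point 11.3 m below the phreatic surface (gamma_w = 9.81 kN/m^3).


Using u = gamma_w * h_w
u = 9.81 * 11.3
u = 110.85 kPa


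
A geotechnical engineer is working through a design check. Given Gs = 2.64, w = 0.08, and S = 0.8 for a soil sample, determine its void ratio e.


Using the relation e = Gs * w / S
e = 2.64 * 0.08 / 0.8
e = 0.264


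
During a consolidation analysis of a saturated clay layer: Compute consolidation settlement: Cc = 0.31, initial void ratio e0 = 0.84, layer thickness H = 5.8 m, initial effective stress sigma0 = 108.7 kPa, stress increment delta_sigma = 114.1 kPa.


Using Sc = Cc * H / (1 + e0) * log10((sigma0 + delta_sigma) / sigma0)
Stress ratio = (108.7 + 114.1) / 108.7 = 2.04968
log10(2.04968) = 0.311686
Cc * H / (1 + e0) = 0.31 * 5.8 / (1 + 0.84) = 0.977174
Sc = 0.977174 * 0.311686
Sc = 0.3046 m


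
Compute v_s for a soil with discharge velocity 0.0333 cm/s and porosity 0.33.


Using v_s = v_d / n
v_s = 0.0333 / 0.33
v_s = 0.10091 cm/s


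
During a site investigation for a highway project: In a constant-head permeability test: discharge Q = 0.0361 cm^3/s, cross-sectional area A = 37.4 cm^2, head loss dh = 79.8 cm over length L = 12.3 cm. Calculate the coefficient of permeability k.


Compute hydraulic gradient:
i = dh / L = 79.8 / 12.3 = 6.4878
Then apply Darcy's law:
k = Q / (A * i)
k = 0.0361 / (37.4 * 6.4878)
k = 0.0361 / 242.644
k = 0.000149 cm/s


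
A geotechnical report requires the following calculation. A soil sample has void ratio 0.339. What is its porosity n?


Using the relation n = e / (1 + e)
n = 0.339 / (1 + 0.339)
n = 0.339 / 1.339
n = 0.2532


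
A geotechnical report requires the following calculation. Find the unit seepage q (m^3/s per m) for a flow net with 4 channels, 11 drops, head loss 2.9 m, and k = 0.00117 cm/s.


Result: 1.234e-05 m^3/s per m

Derivation:
Convert k to m/s for unit consistency with H:
k = 0.00117 cm/s = 0.00117 / 100 m/s = 1.17e-05 m/s
Using q = k * H * Nf / Nd
Nf / Nd = 4 / 11 = 0.3636
q = 1.17e-05 * 2.9 * 0.3636
q = 1.234e-05 m^3/s per m


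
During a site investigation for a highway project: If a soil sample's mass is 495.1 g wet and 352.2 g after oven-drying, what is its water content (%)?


Result: 40.57 %

Derivation:
Using w = (m_wet - m_dry) / m_dry * 100
m_wet - m_dry = 495.1 - 352.2 = 142.9 g
w = 142.9 / 352.2 * 100
w = 40.57 %


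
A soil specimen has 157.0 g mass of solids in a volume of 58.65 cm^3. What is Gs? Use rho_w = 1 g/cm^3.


Result: 2.677

Derivation:
Using Gs = m_s / (V_s * rho_w)
Since rho_w = 1 g/cm^3:
Gs = 157.0 / 58.65
Gs = 2.677


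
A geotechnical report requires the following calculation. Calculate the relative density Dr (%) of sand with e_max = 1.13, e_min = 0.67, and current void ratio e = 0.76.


Using Dr = (e_max - e) / (e_max - e_min) * 100
e_max - e = 1.13 - 0.76 = 0.37
e_max - e_min = 1.13 - 0.67 = 0.46
Dr = 0.37 / 0.46 * 100
Dr = 80.43 %


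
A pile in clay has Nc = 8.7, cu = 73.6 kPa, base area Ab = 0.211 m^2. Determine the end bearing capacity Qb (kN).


Using Qb = Nc * cu * Ab
Qb = 8.7 * 73.6 * 0.211
Qb = 135.11 kN


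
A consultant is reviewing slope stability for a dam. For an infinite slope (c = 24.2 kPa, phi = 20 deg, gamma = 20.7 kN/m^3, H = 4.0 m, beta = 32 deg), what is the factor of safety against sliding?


Using Fs = c / (gamma*H*sin(beta)*cos(beta)) + tan(phi)/tan(beta)
Cohesion contribution = 24.2 / (20.7*4.0*sin(32)*cos(32))
Cohesion contribution = 0.650362
Friction contribution = tan(20)/tan(32) = 0.582474
Fs = 0.650362 + 0.582474
Fs = 1.233


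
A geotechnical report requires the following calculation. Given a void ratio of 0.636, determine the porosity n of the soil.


Using the relation n = e / (1 + e)
n = 0.636 / (1 + 0.636)
n = 0.636 / 1.636
n = 0.3888


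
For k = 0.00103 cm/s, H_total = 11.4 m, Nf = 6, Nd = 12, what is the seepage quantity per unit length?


Convert k to m/s for unit consistency with H:
k = 0.00103 cm/s = 0.00103 / 100 m/s = 1.03e-05 m/s
Using q = k * H * Nf / Nd
Nf / Nd = 6 / 12 = 0.5
q = 1.03e-05 * 11.4 * 0.5
q = 5.871e-05 m^3/s per m


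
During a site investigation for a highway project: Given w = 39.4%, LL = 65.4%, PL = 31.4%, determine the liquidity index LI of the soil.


First compute the plasticity index:
PI = LL - PL = 65.4 - 31.4 = 34.0
Then compute the liquidity index:
LI = (w - PL) / PI
LI = (39.4 - 31.4) / 34.0
LI = 0.235


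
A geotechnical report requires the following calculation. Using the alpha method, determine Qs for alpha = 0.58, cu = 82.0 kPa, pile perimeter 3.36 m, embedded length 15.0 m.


Using Qs = alpha * cu * perimeter * L
Qs = 0.58 * 82.0 * 3.36 * 15.0
Qs = 2397.02 kN


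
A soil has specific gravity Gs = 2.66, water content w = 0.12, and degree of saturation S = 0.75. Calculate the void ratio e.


Using the relation e = Gs * w / S
e = 2.66 * 0.12 / 0.75
e = 0.4256


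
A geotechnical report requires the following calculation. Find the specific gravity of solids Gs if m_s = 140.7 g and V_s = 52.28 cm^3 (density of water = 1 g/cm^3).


Result: 2.691

Derivation:
Using Gs = m_s / (V_s * rho_w)
Since rho_w = 1 g/cm^3:
Gs = 140.7 / 52.28
Gs = 2.691


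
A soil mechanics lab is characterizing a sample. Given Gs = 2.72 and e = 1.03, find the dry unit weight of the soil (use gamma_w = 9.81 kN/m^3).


Using gamma_d = Gs * gamma_w / (1 + e)
gamma_d = 2.72 * 9.81 / (1 + 1.03)
gamma_d = 2.72 * 9.81 / 2.03
gamma_d = 13.144 kN/m^3


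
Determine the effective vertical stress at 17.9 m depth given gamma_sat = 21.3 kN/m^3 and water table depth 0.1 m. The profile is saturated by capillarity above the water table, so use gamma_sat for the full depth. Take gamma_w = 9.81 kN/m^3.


Total stress = gamma_sat * depth
sigma = 21.3 * 17.9 = 381.27 kPa
Pore water pressure u = gamma_w * (depth - d_wt)
u = 9.81 * (17.9 - 0.1) = 174.618 kPa
Effective stress = sigma - u
sigma' = 381.27 - 174.618 = 206.65 kPa


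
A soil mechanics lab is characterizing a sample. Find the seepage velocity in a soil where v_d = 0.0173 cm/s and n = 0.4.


Result: 0.04325 cm/s

Derivation:
Using v_s = v_d / n
v_s = 0.0173 / 0.4
v_s = 0.04325 cm/s


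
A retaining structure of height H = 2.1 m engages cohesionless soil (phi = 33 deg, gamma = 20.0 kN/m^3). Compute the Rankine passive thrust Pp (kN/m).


Compute passive earth pressure coefficient:
Kp = tan^2(45 + phi/2) = tan^2(61.5) = 3.39212
Compute passive force:
Pp = 0.5 * Kp * gamma * H^2
Pp = 0.5 * 3.39212 * 20.0 * 2.1^2
Pp = 149.59 kN/m


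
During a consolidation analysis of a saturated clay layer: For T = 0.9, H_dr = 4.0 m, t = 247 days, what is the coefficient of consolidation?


Result: 0.0583 m^2/day

Derivation:
Using cv = T * H_dr^2 / t
H_dr^2 = 4.0^2 = 16.0
cv = 0.9 * 16.0 / 247
cv = 0.0583 m^2/day


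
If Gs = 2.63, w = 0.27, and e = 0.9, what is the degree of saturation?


Using S = Gs * w / e
S = 2.63 * 0.27 / 0.9
S = 0.789


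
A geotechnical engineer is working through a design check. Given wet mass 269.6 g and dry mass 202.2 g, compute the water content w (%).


Using w = (m_wet - m_dry) / m_dry * 100
m_wet - m_dry = 269.6 - 202.2 = 67.4 g
w = 67.4 / 202.2 * 100
w = 33.33 %


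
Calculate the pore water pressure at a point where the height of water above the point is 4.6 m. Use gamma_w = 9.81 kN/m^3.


Using u = gamma_w * h_w
u = 9.81 * 4.6
u = 45.13 kPa


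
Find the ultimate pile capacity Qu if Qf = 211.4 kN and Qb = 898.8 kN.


Result: 1110.2 kN

Derivation:
Using Qu = Qf + Qb
Qu = 211.4 + 898.8
Qu = 1110.2 kN


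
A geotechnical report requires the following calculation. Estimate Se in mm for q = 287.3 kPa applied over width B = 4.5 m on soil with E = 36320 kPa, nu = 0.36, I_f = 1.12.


Result: 34.701 mm

Derivation:
Using Se = q * B * (1 - nu^2) * I_f / E
1 - nu^2 = 1 - 0.36^2 = 0.8704
Se = 287.3 * 4.5 * 0.8704 * 1.12 / 36320
Se = 0.034701 m
Convert to mm: Se = 0.034701 * 1000 = 34.701 mm


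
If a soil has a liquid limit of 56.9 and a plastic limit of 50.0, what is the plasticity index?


Result: 6.9

Derivation:
Using PI = LL - PL
PI = 56.9 - 50.0
PI = 6.9


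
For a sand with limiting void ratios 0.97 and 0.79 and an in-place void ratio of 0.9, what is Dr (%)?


Using Dr = (e_max - e) / (e_max - e_min) * 100
e_max - e = 0.97 - 0.9 = 0.07
e_max - e_min = 0.97 - 0.79 = 0.18
Dr = 0.07 / 0.18 * 100
Dr = 38.89 %


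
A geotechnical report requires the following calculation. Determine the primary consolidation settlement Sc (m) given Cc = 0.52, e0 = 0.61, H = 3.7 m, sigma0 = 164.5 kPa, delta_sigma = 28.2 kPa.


Result: 0.0821 m

Derivation:
Using Sc = Cc * H / (1 + e0) * log10((sigma0 + delta_sigma) / sigma0)
Stress ratio = (164.5 + 28.2) / 164.5 = 1.17143
log10(1.17143) = 0.0687158
Cc * H / (1 + e0) = 0.52 * 3.7 / (1 + 0.61) = 1.19503
Sc = 1.19503 * 0.0687158
Sc = 0.0821 m


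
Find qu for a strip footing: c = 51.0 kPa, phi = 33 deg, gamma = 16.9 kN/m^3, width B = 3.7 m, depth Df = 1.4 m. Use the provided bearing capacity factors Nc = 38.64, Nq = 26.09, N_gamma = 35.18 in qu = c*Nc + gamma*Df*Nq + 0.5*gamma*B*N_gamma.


Compute qu = c*Nc + gamma*Df*Nq + 0.5*gamma*B*N_gamma
Term 1: 51.0 * 38.64 = 1970.64
Term 2: 16.9 * 1.4 * 26.09 = 617.2894
Term 3: 0.5 * 16.9 * 3.7 * 35.18 = 1099.9027
qu = 1970.64 + 617.2894 + 1099.9027
qu = 3687.83 kPa


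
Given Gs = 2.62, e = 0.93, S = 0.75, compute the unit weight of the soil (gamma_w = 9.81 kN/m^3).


Result: 16.863 kN/m^3

Derivation:
Using gamma = gamma_w * (Gs + S*e) / (1 + e)
Numerator: Gs + S*e = 2.62 + 0.75*0.93 = 3.3175
Denominator: 1 + e = 1 + 0.93 = 1.93
gamma = 9.81 * 3.3175 / 1.93
gamma = 16.863 kN/m^3


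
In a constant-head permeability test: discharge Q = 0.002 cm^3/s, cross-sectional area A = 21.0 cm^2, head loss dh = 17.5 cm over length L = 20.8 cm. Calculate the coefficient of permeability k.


Result: 0.000113 cm/s

Derivation:
Compute hydraulic gradient:
i = dh / L = 17.5 / 20.8 = 0.841346
Then apply Darcy's law:
k = Q / (A * i)
k = 0.002 / (21.0 * 0.841346)
k = 0.002 / 17.6683
k = 0.000113 cm/s


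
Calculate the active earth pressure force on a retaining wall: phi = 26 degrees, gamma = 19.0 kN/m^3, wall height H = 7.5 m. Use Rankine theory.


Result: 208.65 kN/m

Derivation:
Compute active earth pressure coefficient:
Ka = tan^2(45 - phi/2) = tan^2(32.0) = 0.390462
Compute active force:
Pa = 0.5 * Ka * gamma * H^2
Pa = 0.5 * 0.390462 * 19.0 * 7.5^2
Pa = 208.65 kN/m


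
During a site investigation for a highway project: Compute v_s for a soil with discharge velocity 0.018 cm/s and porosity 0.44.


Result: 0.04091 cm/s

Derivation:
Using v_s = v_d / n
v_s = 0.018 / 0.44
v_s = 0.04091 cm/s


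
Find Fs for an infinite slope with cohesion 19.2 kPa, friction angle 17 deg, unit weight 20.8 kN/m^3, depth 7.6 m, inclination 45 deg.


Result: 0.549

Derivation:
Using Fs = c / (gamma*H*sin(beta)*cos(beta)) + tan(phi)/tan(beta)
Cohesion contribution = 19.2 / (20.8*7.6*sin(45)*cos(45))
Cohesion contribution = 0.242915
Friction contribution = tan(17)/tan(45) = 0.305731
Fs = 0.242915 + 0.305731
Fs = 0.549


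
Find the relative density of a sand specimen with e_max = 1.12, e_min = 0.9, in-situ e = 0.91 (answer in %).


Result: 95.45 %

Derivation:
Using Dr = (e_max - e) / (e_max - e_min) * 100
e_max - e = 1.12 - 0.91 = 0.21
e_max - e_min = 1.12 - 0.9 = 0.22
Dr = 0.21 / 0.22 * 100
Dr = 95.45 %


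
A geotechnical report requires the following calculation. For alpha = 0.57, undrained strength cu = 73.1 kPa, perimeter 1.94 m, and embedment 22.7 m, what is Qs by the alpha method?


Result: 1834.93 kN

Derivation:
Using Qs = alpha * cu * perimeter * L
Qs = 0.57 * 73.1 * 1.94 * 22.7
Qs = 1834.93 kN


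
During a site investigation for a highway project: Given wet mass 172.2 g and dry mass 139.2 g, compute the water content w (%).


Using w = (m_wet - m_dry) / m_dry * 100
m_wet - m_dry = 172.2 - 139.2 = 33.0 g
w = 33.0 / 139.2 * 100
w = 23.71 %


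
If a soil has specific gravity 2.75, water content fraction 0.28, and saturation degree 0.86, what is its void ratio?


Using the relation e = Gs * w / S
e = 2.75 * 0.28 / 0.86
e = 0.8953


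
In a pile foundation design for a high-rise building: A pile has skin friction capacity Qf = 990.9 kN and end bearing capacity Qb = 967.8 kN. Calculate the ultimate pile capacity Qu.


Using Qu = Qf + Qb
Qu = 990.9 + 967.8
Qu = 1958.7 kN


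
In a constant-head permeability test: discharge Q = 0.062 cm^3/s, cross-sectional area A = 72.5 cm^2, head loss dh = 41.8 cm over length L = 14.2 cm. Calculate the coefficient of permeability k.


Result: 0.000291 cm/s

Derivation:
Compute hydraulic gradient:
i = dh / L = 41.8 / 14.2 = 2.94366
Then apply Darcy's law:
k = Q / (A * i)
k = 0.062 / (72.5 * 2.94366)
k = 0.062 / 213.415
k = 0.000291 cm/s


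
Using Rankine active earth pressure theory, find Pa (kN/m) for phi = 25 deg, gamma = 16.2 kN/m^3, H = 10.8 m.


Compute active earth pressure coefficient:
Ka = tan^2(45 - phi/2) = tan^2(32.5) = 0.405859
Compute active force:
Pa = 0.5 * Ka * gamma * H^2
Pa = 0.5 * 0.405859 * 16.2 * 10.8^2
Pa = 383.45 kN/m


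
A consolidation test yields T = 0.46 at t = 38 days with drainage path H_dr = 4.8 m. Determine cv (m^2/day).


Result: 0.27891 m^2/day

Derivation:
Using cv = T * H_dr^2 / t
H_dr^2 = 4.8^2 = 23.04
cv = 0.46 * 23.04 / 38
cv = 0.27891 m^2/day


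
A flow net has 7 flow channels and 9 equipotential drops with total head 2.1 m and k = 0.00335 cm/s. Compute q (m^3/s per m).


Convert k to m/s for unit consistency with H:
k = 0.00335 cm/s = 0.00335 / 100 m/s = 3.35e-05 m/s
Using q = k * H * Nf / Nd
Nf / Nd = 7 / 9 = 0.7778
q = 3.35e-05 * 2.1 * 0.7778
q = 5.472e-05 m^3/s per m


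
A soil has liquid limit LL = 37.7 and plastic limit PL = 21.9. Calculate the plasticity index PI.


Using PI = LL - PL
PI = 37.7 - 21.9
PI = 15.8


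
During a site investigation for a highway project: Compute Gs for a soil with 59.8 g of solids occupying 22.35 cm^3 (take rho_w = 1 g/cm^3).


Using Gs = m_s / (V_s * rho_w)
Since rho_w = 1 g/cm^3:
Gs = 59.8 / 22.35
Gs = 2.676


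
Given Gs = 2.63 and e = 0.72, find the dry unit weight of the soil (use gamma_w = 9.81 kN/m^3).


Using gamma_d = Gs * gamma_w / (1 + e)
gamma_d = 2.63 * 9.81 / (1 + 0.72)
gamma_d = 2.63 * 9.81 / 1.72
gamma_d = 15.0 kN/m^3


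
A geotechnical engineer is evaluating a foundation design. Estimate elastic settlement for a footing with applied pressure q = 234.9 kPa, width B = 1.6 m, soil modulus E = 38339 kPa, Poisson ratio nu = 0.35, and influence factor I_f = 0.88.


Result: 7.57 mm

Derivation:
Using Se = q * B * (1 - nu^2) * I_f / E
1 - nu^2 = 1 - 0.35^2 = 0.8775
Se = 234.9 * 1.6 * 0.8775 * 0.88 / 38339
Se = 0.007570 m
Convert to mm: Se = 0.007570 * 1000 = 7.57 mm


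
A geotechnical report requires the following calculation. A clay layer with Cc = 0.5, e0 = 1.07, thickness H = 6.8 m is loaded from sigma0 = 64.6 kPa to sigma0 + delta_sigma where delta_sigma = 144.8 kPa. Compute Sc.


Using Sc = Cc * H / (1 + e0) * log10((sigma0 + delta_sigma) / sigma0)
Stress ratio = (64.6 + 144.8) / 64.6 = 3.24149
log10(3.24149) = 0.510744
Cc * H / (1 + e0) = 0.5 * 6.8 / (1 + 1.07) = 1.64251
Sc = 1.64251 * 0.510744
Sc = 0.8389 m
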